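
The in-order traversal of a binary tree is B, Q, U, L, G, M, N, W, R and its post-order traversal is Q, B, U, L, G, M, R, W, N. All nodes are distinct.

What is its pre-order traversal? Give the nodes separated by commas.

The last element of post-order is the root; it splits in-order into left and right subtrees.
Root N: left subtree has 6 nodes {B, Q, U, L, G, M}, right has 2 {W, R}.
  Root M: left subtree has 5 nodes {B, Q, U, L, G}, right has 0 { }.
    Root G: left subtree has 4 nodes {B, Q, U, L}, right has 0 { }.
      Root L: left subtree has 3 nodes {B, Q, U}, right has 0 { }.
        Root U: left subtree has 2 nodes {B, Q}, right has 0 { }.
          Root B: left subtree has 0 nodes { }, right has 1 {Q}.
  Root W: left subtree has 0 nodes { }, right has 1 {R}.

N, M, G, L, U, B, Q, W, R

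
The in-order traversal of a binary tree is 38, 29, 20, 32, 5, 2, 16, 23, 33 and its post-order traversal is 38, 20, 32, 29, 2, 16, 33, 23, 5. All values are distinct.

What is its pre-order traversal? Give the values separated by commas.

The last element of post-order is the root; it splits in-order into left and right subtrees.
Root 5: left subtree has 4 nodes {38, 29, 20, 32}, right has 4 {2, 16, 23, 33}.
  Root 29: left subtree has 1 node {38}, right has 2 {20, 32}.
    Root 32: left subtree has 1 node {20}, right has 0 { }.
  Root 23: left subtree has 2 nodes {2, 16}, right has 1 {33}.
    Root 16: left subtree has 1 node {2}, right has 0 { }.

5, 29, 38, 32, 20, 23, 16, 2, 33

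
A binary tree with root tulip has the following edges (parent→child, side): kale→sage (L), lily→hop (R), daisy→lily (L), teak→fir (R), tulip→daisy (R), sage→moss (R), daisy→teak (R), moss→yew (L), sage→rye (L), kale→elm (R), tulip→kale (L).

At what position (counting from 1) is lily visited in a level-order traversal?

Level-order visits nodes level by level from the root, left to right within each level.
Level 0: tulip
Level 1: kale, daisy
Level 2: sage, elm, lily, teak
Level 3: rye, moss, hop, fir
Level 4: yew
Full level-order sequence: tulip, kale, daisy, sage, elm, lily, teak, rye, moss, hop, fir, yew.

6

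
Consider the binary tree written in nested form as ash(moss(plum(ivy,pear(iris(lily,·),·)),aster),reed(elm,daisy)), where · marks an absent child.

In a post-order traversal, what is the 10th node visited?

reed

Post-order visits the left subtree, then the right subtree, then the node.
At ash: go left to moss.
  At moss: go left to plum.
    At plum: go left to ivy.
      ivy is a leaf — visit ivy.
    At plum: go right to pear.
      At pear: go left to iris.
        At iris: go left to lily.
          lily is a leaf — visit lily.
        At iris: no right child.
        Visit iris.
      At pear: no right child.
      Visit pear.
    Visit plum.
  At moss: go right to aster.
    aster is a leaf — visit aster.
  Visit moss.
At ash: go right to reed.
  At reed: go left to elm.
    elm is a leaf — visit elm.
  At reed: go right to daisy.
    daisy is a leaf — visit daisy.
  Visit reed.
Visit ash.
Full post-order sequence: ivy, lily, iris, pear, plum, aster, moss, elm, daisy, reed, ash.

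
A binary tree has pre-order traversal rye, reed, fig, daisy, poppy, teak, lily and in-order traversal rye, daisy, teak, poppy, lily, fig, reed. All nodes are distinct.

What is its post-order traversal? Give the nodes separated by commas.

The first element of pre-order is the root; it splits in-order into left and right subtrees.
Root rye: left subtree has 0 nodes { }, right has 6 {daisy, teak, poppy, lily, fig, reed}.
  Root reed: left subtree has 5 nodes {daisy, teak, poppy, lily, fig}, right has 0 { }.
    Root fig: left subtree has 4 nodes {daisy, teak, poppy, lily}, right has 0 { }.
      Root daisy: left subtree has 0 nodes { }, right has 3 {teak, poppy, lily}.
        Root poppy: left subtree has 1 node {teak}, right has 1 {lily}.

teak, lily, poppy, daisy, fig, reed, rye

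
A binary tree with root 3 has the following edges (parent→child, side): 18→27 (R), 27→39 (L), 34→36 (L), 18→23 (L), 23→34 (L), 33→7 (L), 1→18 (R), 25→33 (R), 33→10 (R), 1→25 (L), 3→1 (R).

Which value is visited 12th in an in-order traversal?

In-order visits the left subtree, then the node, then the right subtree.
At 3: no left child.
Visit 3.
At 3: go right to 1.
  At 1: go left to 25.
    At 25: no left child.
    Visit 25.
    At 25: go right to 33.
      At 33: go left to 7.
        7 is a leaf — visit 7.
      Visit 33.
      At 33: go right to 10.
        10 is a leaf — visit 10.
  Visit 1.
  At 1: go right to 18.
    At 18: go left to 23.
      At 23: go left to 34.
        At 34: go left to 36.
          36 is a leaf — visit 36.
        Visit 34.
        At 34: no right child.
      Visit 23.
      At 23: no right child.
    Visit 18.
    At 18: go right to 27.
      At 27: go left to 39.
        39 is a leaf — visit 39.
      Visit 27.
      At 27: no right child.
Full in-order sequence: 3, 25, 7, 33, 10, 1, 36, 34, 23, 18, 39, 27.

27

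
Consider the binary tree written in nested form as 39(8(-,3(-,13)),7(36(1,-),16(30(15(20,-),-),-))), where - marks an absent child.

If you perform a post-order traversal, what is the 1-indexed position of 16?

9

Post-order visits the left subtree, then the right subtree, then the node.
At 39: go left to 8.
  At 8: no left child.
  At 8: go right to 3.
    At 3: no left child.
    At 3: go right to 13.
      13 is a leaf — visit 13.
    Visit 3.
  Visit 8.
At 39: go right to 7.
  At 7: go left to 36.
    At 36: go left to 1.
      1 is a leaf — visit 1.
    At 36: no right child.
    Visit 36.
  At 7: go right to 16.
    At 16: go left to 30.
      At 30: go left to 15.
        At 15: go left to 20.
          20 is a leaf — visit 20.
        At 15: no right child.
        Visit 15.
      At 30: no right child.
      Visit 30.
    At 16: no right child.
    Visit 16.
  Visit 7.
Visit 39.
Full post-order sequence: 13, 3, 8, 1, 36, 20, 15, 30, 16, 7, 39.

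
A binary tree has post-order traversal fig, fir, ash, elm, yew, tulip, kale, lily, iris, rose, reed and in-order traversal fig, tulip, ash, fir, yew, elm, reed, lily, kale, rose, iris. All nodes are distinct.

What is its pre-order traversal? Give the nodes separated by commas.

The last element of post-order is the root; it splits in-order into left and right subtrees.
Root reed: left subtree has 6 nodes {fig, tulip, ash, fir, yew, elm}, right has 4 {lily, kale, rose, iris}.
  Root tulip: left subtree has 1 node {fig}, right has 4 {ash, fir, yew, elm}.
    Root yew: left subtree has 2 nodes {ash, fir}, right has 1 {elm}.
      Root ash: left subtree has 0 nodes { }, right has 1 {fir}.
  Root rose: left subtree has 2 nodes {lily, kale}, right has 1 {iris}.
    Root lily: left subtree has 0 nodes { }, right has 1 {kale}.

reed, tulip, fig, yew, ash, fir, elm, rose, lily, kale, iris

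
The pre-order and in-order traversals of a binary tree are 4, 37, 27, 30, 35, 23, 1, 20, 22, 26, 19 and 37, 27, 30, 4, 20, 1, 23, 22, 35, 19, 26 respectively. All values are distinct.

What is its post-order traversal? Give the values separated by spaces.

30 27 37 20 1 22 23 19 26 35 4

The first element of pre-order is the root; it splits in-order into left and right subtrees.
Root 4: left subtree has 3 nodes {37, 27, 30}, right has 7 {20, 1, 23, 22, 35, 19, 26}.
  Root 37: left subtree has 0 nodes { }, right has 2 {27, 30}.
    Root 27: left subtree has 0 nodes { }, right has 1 {30}.
  Root 35: left subtree has 4 nodes {20, 1, 23, 22}, right has 2 {19, 26}.
    Root 23: left subtree has 2 nodes {20, 1}, right has 1 {22}.
      Root 1: left subtree has 1 node {20}, right has 0 { }.
    Root 26: left subtree has 1 node {19}, right has 0 { }.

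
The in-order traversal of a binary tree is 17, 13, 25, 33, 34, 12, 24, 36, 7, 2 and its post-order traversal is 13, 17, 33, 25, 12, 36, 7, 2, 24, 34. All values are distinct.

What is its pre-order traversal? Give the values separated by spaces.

The last element of post-order is the root; it splits in-order into left and right subtrees.
Root 34: left subtree has 4 nodes {17, 13, 25, 33}, right has 5 {12, 24, 36, 7, 2}.
  Root 25: left subtree has 2 nodes {17, 13}, right has 1 {33}.
    Root 17: left subtree has 0 nodes { }, right has 1 {13}.
  Root 24: left subtree has 1 node {12}, right has 3 {36, 7, 2}.
    Root 2: left subtree has 2 nodes {36, 7}, right has 0 { }.
      Root 7: left subtree has 1 node {36}, right has 0 { }.

34 25 17 13 33 24 12 2 7 36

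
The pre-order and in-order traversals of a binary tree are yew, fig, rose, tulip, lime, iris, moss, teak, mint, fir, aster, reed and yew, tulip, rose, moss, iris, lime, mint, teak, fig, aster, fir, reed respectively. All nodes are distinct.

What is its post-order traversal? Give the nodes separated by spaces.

tulip moss iris mint teak lime rose aster reed fir fig yew

The first element of pre-order is the root; it splits in-order into left and right subtrees.
Root yew: left subtree has 0 nodes { }, right has 11 {tulip, rose, moss, iris, lime, mint, teak, fig, aster, fir, reed}.
  Root fig: left subtree has 7 nodes {tulip, rose, moss, iris, lime, mint, teak}, right has 3 {aster, fir, reed}.
    Root rose: left subtree has 1 node {tulip}, right has 5 {moss, iris, lime, mint, teak}.
      Root lime: left subtree has 2 nodes {moss, iris}, right has 2 {mint, teak}.
        Root iris: left subtree has 1 node {moss}, right has 0 { }.
        Root teak: left subtree has 1 node {mint}, right has 0 { }.
    Root fir: left subtree has 1 node {aster}, right has 1 {reed}.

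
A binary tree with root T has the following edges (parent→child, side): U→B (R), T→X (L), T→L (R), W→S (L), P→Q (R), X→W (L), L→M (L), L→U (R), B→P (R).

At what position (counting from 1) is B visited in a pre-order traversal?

Pre-order visits the node, then its left subtree, then its right subtree.
Visit T.
At T: go left to X.
  Visit X.
  At X: go left to W.
    Visit W.
    At W: go left to S.
      S is a leaf — visit S.
    At W: no right child.
  At X: no right child.
At T: go right to L.
  Visit L.
  At L: go left to M.
    M is a leaf — visit M.
  At L: go right to U.
    Visit U.
    At U: no left child.
    At U: go right to B.
      Visit B.
      At B: no left child.
      At B: go right to P.
        Visit P.
        At P: no left child.
        At P: go right to Q.
          Q is a leaf — visit Q.
Full pre-order sequence: T, X, W, S, L, M, U, B, P, Q.

8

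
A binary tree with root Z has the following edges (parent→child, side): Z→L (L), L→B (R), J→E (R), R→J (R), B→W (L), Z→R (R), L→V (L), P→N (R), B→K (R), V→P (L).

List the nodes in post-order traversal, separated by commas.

N, P, V, W, K, B, L, E, J, R, Z

Post-order visits the left subtree, then the right subtree, then the node.
At Z: go left to L.
  At L: go left to V.
    At V: go left to P.
      At P: no left child.
      At P: go right to N.
        N is a leaf — visit N.
      Visit P.
    At V: no right child.
    Visit V.
  At L: go right to B.
    At B: go left to W.
      W is a leaf — visit W.
    At B: go right to K.
      K is a leaf — visit K.
    Visit B.
  Visit L.
At Z: go right to R.
  At R: no left child.
  At R: go right to J.
    At J: no left child.
    At J: go right to E.
      E is a leaf — visit E.
    Visit J.
  Visit R.
Visit Z.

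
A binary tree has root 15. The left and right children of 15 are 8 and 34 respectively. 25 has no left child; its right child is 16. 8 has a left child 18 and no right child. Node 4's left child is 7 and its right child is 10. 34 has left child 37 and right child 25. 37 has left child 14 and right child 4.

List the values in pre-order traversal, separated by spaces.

Pre-order visits the node, then its left subtree, then its right subtree.
Visit 15.
At 15: go left to 8.
  Visit 8.
  At 8: go left to 18.
    18 is a leaf — visit 18.
  At 8: no right child.
At 15: go right to 34.
  Visit 34.
  At 34: go left to 37.
    Visit 37.
    At 37: go left to 14.
      14 is a leaf — visit 14.
    At 37: go right to 4.
      Visit 4.
      At 4: go left to 7.
        7 is a leaf — visit 7.
      At 4: go right to 10.
        10 is a leaf — visit 10.
  At 34: go right to 25.
    Visit 25.
    At 25: no left child.
    At 25: go right to 16.
      16 is a leaf — visit 16.

15 8 18 34 37 14 4 7 10 25 16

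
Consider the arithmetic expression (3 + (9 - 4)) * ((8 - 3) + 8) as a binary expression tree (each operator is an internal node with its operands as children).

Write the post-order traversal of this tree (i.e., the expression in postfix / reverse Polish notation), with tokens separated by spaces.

Post-order on an expression tree gives postfix notation: for each operator, emit left operand, right operand, then the operator.

3 9 4 - + 8 3 - 8 + *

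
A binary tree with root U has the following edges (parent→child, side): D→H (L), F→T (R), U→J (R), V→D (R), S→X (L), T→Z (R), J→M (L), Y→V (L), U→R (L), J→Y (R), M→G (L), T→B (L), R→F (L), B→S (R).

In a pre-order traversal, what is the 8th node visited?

Pre-order visits the node, then its left subtree, then its right subtree.
Visit U.
At U: go left to R.
  Visit R.
  At R: go left to F.
    Visit F.
    At F: no left child.
    At F: go right to T.
      Visit T.
      At T: go left to B.
        Visit B.
        At B: no left child.
        At B: go right to S.
          Visit S.
          At S: go left to X.
            X is a leaf — visit X.
          At S: no right child.
      At T: go right to Z.
        Z is a leaf — visit Z.
  At R: no right child.
At U: go right to J.
  Visit J.
  At J: go left to M.
    Visit M.
    At M: go left to G.
      G is a leaf — visit G.
    At M: no right child.
  At J: go right to Y.
    Visit Y.
    At Y: go left to V.
      Visit V.
      At V: no left child.
      At V: go right to D.
        Visit D.
        At D: go left to H.
          H is a leaf — visit H.
        At D: no right child.
    At Y: no right child.
Full pre-order sequence: U, R, F, T, B, S, X, Z, J, M, G, Y, V, D, H.

Z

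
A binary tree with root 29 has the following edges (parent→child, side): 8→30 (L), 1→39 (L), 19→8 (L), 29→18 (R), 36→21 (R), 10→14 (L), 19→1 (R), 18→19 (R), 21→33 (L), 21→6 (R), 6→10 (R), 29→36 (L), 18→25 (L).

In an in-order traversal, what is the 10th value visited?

In-order visits the left subtree, then the node, then the right subtree.
At 29: go left to 36.
  At 36: no left child.
  Visit 36.
  At 36: go right to 21.
    At 21: go left to 33.
      33 is a leaf — visit 33.
    Visit 21.
    At 21: go right to 6.
      At 6: no left child.
      Visit 6.
      At 6: go right to 10.
        At 10: go left to 14.
          14 is a leaf — visit 14.
        Visit 10.
        At 10: no right child.
Visit 29.
At 29: go right to 18.
  At 18: go left to 25.
    25 is a leaf — visit 25.
  Visit 18.
  At 18: go right to 19.
    At 19: go left to 8.
      At 8: go left to 30.
        30 is a leaf — visit 30.
      Visit 8.
      At 8: no right child.
    Visit 19.
    At 19: go right to 1.
      At 1: go left to 39.
        39 is a leaf — visit 39.
      Visit 1.
      At 1: no right child.
Full in-order sequence: 36, 33, 21, 6, 14, 10, 29, 25, 18, 30, 8, 19, 39, 1.

30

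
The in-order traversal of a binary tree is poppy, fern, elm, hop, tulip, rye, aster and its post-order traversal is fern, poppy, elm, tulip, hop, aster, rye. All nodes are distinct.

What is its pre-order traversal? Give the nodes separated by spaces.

rye hop elm poppy fern tulip aster

The last element of post-order is the root; it splits in-order into left and right subtrees.
Root rye: left subtree has 5 nodes {poppy, fern, elm, hop, tulip}, right has 1 {aster}.
  Root hop: left subtree has 3 nodes {poppy, fern, elm}, right has 1 {tulip}.
    Root elm: left subtree has 2 nodes {poppy, fern}, right has 0 { }.
      Root poppy: left subtree has 0 nodes { }, right has 1 {fern}.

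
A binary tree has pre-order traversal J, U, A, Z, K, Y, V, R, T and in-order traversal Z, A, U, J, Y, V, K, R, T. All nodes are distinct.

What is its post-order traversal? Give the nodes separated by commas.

Z, A, U, V, Y, T, R, K, J

The first element of pre-order is the root; it splits in-order into left and right subtrees.
Root J: left subtree has 3 nodes {Z, A, U}, right has 5 {Y, V, K, R, T}.
  Root U: left subtree has 2 nodes {Z, A}, right has 0 { }.
    Root A: left subtree has 1 node {Z}, right has 0 { }.
  Root K: left subtree has 2 nodes {Y, V}, right has 2 {R, T}.
    Root Y: left subtree has 0 nodes { }, right has 1 {V}.
    Root R: left subtree has 0 nodes { }, right has 1 {T}.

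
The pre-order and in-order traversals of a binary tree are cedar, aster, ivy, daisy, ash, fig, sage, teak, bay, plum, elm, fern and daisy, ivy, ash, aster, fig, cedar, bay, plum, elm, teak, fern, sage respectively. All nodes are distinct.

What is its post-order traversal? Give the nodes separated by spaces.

The first element of pre-order is the root; it splits in-order into left and right subtrees.
Root cedar: left subtree has 5 nodes {daisy, ivy, ash, aster, fig}, right has 6 {bay, plum, elm, teak, fern, sage}.
  Root aster: left subtree has 3 nodes {daisy, ivy, ash}, right has 1 {fig}.
    Root ivy: left subtree has 1 node {daisy}, right has 1 {ash}.
  Root sage: left subtree has 5 nodes {bay, plum, elm, teak, fern}, right has 0 { }.
    Root teak: left subtree has 3 nodes {bay, plum, elm}, right has 1 {fern}.
      Root bay: left subtree has 0 nodes { }, right has 2 {plum, elm}.
        Root plum: left subtree has 0 nodes { }, right has 1 {elm}.

daisy ash ivy fig aster elm plum bay fern teak sage cedar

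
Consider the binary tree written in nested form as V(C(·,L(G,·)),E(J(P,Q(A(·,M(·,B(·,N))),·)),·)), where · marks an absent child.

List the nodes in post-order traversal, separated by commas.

G, L, C, P, N, B, M, A, Q, J, E, V

Post-order visits the left subtree, then the right subtree, then the node.
At V: go left to C.
  At C: no left child.
  At C: go right to L.
    At L: go left to G.
      G is a leaf — visit G.
    At L: no right child.
    Visit L.
  Visit C.
At V: go right to E.
  At E: go left to J.
    At J: go left to P.
      P is a leaf — visit P.
    At J: go right to Q.
      At Q: go left to A.
        At A: no left child.
        At A: go right to M.
          At M: no left child.
          At M: go right to B.
            At B: no left child.
            At B: go right to N.
              N is a leaf — visit N.
            Visit B.
          Visit M.
        Visit A.
      At Q: no right child.
      Visit Q.
    Visit J.
  At E: no right child.
  Visit E.
Visit V.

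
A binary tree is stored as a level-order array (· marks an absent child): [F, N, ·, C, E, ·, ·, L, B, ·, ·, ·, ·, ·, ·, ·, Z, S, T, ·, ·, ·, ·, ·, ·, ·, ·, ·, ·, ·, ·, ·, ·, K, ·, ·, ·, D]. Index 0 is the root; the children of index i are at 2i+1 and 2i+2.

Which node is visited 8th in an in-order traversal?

In-order visits the left subtree, then the node, then the right subtree.
At F: go left to N.
  At N: go left to C.
    At C: go left to L.
      At L: no left child.
      Visit L.
      At L: go right to Z.
        At Z: go left to K.
          K is a leaf — visit K.
        Visit Z.
        At Z: no right child.
    Visit C.
    At C: go right to B.
      At B: go left to S.
        S is a leaf — visit S.
      Visit B.
      At B: go right to T.
        At T: go left to D.
          D is a leaf — visit D.
        Visit T.
        At T: no right child.
  Visit N.
  At N: go right to E.
    E is a leaf — visit E.
Visit F.
At F: no right child.
Full in-order sequence: L, K, Z, C, S, B, D, T, N, E, F.

T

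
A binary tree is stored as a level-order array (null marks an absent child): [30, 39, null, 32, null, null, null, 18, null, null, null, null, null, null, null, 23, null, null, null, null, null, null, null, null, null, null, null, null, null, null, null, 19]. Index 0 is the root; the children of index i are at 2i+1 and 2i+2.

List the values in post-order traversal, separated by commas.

19, 23, 18, 32, 39, 30

Post-order visits the left subtree, then the right subtree, then the node.
At 30: go left to 39.
  At 39: go left to 32.
    At 32: go left to 18.
      At 18: go left to 23.
        At 23: go left to 19.
          19 is a leaf — visit 19.
        At 23: no right child.
        Visit 23.
      At 18: no right child.
      Visit 18.
    At 32: no right child.
    Visit 32.
  At 39: no right child.
  Visit 39.
At 30: no right child.
Visit 30.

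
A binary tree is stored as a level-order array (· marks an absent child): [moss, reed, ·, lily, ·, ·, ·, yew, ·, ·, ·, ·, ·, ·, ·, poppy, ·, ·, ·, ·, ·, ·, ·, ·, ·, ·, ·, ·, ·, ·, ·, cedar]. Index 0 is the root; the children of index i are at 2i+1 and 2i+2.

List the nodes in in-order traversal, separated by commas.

cedar, poppy, yew, lily, reed, moss

In-order visits the left subtree, then the node, then the right subtree.
At moss: go left to reed.
  At reed: go left to lily.
    At lily: go left to yew.
      At yew: go left to poppy.
        At poppy: go left to cedar.
          cedar is a leaf — visit cedar.
        Visit poppy.
        At poppy: no right child.
      Visit yew.
      At yew: no right child.
    Visit lily.
    At lily: no right child.
  Visit reed.
  At reed: no right child.
Visit moss.
At moss: no right child.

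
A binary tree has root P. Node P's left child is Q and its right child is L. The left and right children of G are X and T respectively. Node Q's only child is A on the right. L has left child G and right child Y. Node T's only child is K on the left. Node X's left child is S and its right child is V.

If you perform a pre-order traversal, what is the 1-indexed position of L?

Pre-order visits the node, then its left subtree, then its right subtree.
Visit P.
At P: go left to Q.
  Visit Q.
  At Q: no left child.
  At Q: go right to A.
    A is a leaf — visit A.
At P: go right to L.
  Visit L.
  At L: go left to G.
    Visit G.
    At G: go left to X.
      Visit X.
      At X: go left to S.
        S is a leaf — visit S.
      At X: go right to V.
        V is a leaf — visit V.
    At G: go right to T.
      Visit T.
      At T: go left to K.
        K is a leaf — visit K.
      At T: no right child.
  At L: go right to Y.
    Y is a leaf — visit Y.
Full pre-order sequence: P, Q, A, L, G, X, S, V, T, K, Y.

4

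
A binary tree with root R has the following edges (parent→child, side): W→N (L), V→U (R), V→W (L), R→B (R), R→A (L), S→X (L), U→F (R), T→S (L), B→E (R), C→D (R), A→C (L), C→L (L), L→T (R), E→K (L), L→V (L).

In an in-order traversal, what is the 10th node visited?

In-order visits the left subtree, then the node, then the right subtree.
At R: go left to A.
  At A: go left to C.
    At C: go left to L.
      At L: go left to V.
        At V: go left to W.
          At W: go left to N.
            N is a leaf — visit N.
          Visit W.
          At W: no right child.
        Visit V.
        At V: go right to U.
          At U: no left child.
          Visit U.
          At U: go right to F.
            F is a leaf — visit F.
      Visit L.
      At L: go right to T.
        At T: go left to S.
          At S: go left to X.
            X is a leaf — visit X.
          Visit S.
          At S: no right child.
        Visit T.
        At T: no right child.
    Visit C.
    At C: go right to D.
      D is a leaf — visit D.
  Visit A.
  At A: no right child.
Visit R.
At R: go right to B.
  At B: no left child.
  Visit B.
  At B: go right to E.
    At E: go left to K.
      K is a leaf — visit K.
    Visit E.
    At E: no right child.
Full in-order sequence: N, W, V, U, F, L, X, S, T, C, D, A, R, B, K, E.

C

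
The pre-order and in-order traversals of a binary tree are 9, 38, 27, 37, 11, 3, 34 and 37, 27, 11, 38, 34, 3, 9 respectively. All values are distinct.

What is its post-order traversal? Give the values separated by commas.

37, 11, 27, 34, 3, 38, 9

The first element of pre-order is the root; it splits in-order into left and right subtrees.
Root 9: left subtree has 6 nodes {37, 27, 11, 38, 34, 3}, right has 0 { }.
  Root 38: left subtree has 3 nodes {37, 27, 11}, right has 2 {34, 3}.
    Root 27: left subtree has 1 node {37}, right has 1 {11}.
    Root 3: left subtree has 1 node {34}, right has 0 { }.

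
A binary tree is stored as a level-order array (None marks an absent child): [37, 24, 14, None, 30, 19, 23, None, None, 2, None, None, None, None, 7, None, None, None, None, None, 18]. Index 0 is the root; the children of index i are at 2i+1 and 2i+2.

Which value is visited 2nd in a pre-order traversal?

24

Pre-order visits the node, then its left subtree, then its right subtree.
Visit 37.
At 37: go left to 24.
  Visit 24.
  At 24: no left child.
  At 24: go right to 30.
    Visit 30.
    At 30: go left to 2.
      Visit 2.
      At 2: no left child.
      At 2: go right to 18.
        18 is a leaf — visit 18.
    At 30: no right child.
At 37: go right to 14.
  Visit 14.
  At 14: go left to 19.
    19 is a leaf — visit 19.
  At 14: go right to 23.
    Visit 23.
    At 23: no left child.
    At 23: go right to 7.
      7 is a leaf — visit 7.
Full pre-order sequence: 37, 24, 30, 2, 18, 14, 19, 23, 7.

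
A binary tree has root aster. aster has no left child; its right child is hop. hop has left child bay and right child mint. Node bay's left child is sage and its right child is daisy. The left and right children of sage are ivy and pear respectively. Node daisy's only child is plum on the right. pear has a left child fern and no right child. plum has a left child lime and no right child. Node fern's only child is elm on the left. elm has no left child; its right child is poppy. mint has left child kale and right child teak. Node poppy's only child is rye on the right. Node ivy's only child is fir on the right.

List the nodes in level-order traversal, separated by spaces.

Level-order visits nodes level by level from the root, left to right within each level.
Level 0: aster
Level 1: hop
Level 2: bay, mint
Level 3: sage, daisy, kale, teak
Level 4: ivy, pear, plum
Level 5: fir, fern, lime
Level 6: elm
Level 7: poppy
Level 8: rye

aster hop bay mint sage daisy kale teak ivy pear plum fir fern lime elm poppy rye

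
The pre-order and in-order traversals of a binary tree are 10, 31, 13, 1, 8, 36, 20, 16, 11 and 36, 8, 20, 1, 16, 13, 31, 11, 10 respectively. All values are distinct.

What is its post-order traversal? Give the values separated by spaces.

The first element of pre-order is the root; it splits in-order into left and right subtrees.
Root 10: left subtree has 8 nodes {36, 8, 20, 1, 16, 13, 31, 11}, right has 0 { }.
  Root 31: left subtree has 6 nodes {36, 8, 20, 1, 16, 13}, right has 1 {11}.
    Root 13: left subtree has 5 nodes {36, 8, 20, 1, 16}, right has 0 { }.
      Root 1: left subtree has 3 nodes {36, 8, 20}, right has 1 {16}.
        Root 8: left subtree has 1 node {36}, right has 1 {20}.

36 20 8 16 1 13 11 31 10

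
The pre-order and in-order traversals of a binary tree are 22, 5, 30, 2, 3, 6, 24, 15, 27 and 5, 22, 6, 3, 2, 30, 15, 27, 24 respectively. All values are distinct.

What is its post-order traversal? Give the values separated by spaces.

The first element of pre-order is the root; it splits in-order into left and right subtrees.
Root 22: left subtree has 1 node {5}, right has 7 {6, 3, 2, 30, 15, 27, 24}.
  Root 30: left subtree has 3 nodes {6, 3, 2}, right has 3 {15, 27, 24}.
    Root 2: left subtree has 2 nodes {6, 3}, right has 0 { }.
      Root 3: left subtree has 1 node {6}, right has 0 { }.
    Root 24: left subtree has 2 nodes {15, 27}, right has 0 { }.
      Root 15: left subtree has 0 nodes { }, right has 1 {27}.

5 6 3 2 27 15 24 30 22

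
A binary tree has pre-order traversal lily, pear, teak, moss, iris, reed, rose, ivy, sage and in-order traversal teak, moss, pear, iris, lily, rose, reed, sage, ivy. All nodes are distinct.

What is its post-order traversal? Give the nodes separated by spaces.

moss teak iris pear rose sage ivy reed lily

The first element of pre-order is the root; it splits in-order into left and right subtrees.
Root lily: left subtree has 4 nodes {teak, moss, pear, iris}, right has 4 {rose, reed, sage, ivy}.
  Root pear: left subtree has 2 nodes {teak, moss}, right has 1 {iris}.
    Root teak: left subtree has 0 nodes { }, right has 1 {moss}.
  Root reed: left subtree has 1 node {rose}, right has 2 {sage, ivy}.
    Root ivy: left subtree has 1 node {sage}, right has 0 { }.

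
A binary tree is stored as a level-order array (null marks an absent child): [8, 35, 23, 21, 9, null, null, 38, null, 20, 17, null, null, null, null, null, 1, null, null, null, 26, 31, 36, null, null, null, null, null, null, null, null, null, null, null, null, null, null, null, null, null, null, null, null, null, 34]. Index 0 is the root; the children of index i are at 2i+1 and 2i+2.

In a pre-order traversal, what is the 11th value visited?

34

Pre-order visits the node, then its left subtree, then its right subtree.
Visit 8.
At 8: go left to 35.
  Visit 35.
  At 35: go left to 21.
    Visit 21.
    At 21: go left to 38.
      Visit 38.
      At 38: no left child.
      At 38: go right to 1.
        1 is a leaf — visit 1.
    At 21: no right child.
  At 35: go right to 9.
    Visit 9.
    At 9: go left to 20.
      Visit 20.
      At 20: no left child.
      At 20: go right to 26.
        26 is a leaf — visit 26.
    At 9: go right to 17.
      Visit 17.
      At 17: go left to 31.
        Visit 31.
        At 31: no left child.
        At 31: go right to 34.
          34 is a leaf — visit 34.
      At 17: go right to 36.
        36 is a leaf — visit 36.
At 8: go right to 23.
  23 is a leaf — visit 23.
Full pre-order sequence: 8, 35, 21, 38, 1, 9, 20, 26, 17, 31, 34, 36, 23.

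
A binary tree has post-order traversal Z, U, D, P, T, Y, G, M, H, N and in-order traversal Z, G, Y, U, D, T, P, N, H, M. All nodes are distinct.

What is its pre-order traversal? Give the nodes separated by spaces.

N G Z Y T D U P H M

The last element of post-order is the root; it splits in-order into left and right subtrees.
Root N: left subtree has 7 nodes {Z, G, Y, U, D, T, P}, right has 2 {H, M}.
  Root G: left subtree has 1 node {Z}, right has 5 {Y, U, D, T, P}.
    Root Y: left subtree has 0 nodes { }, right has 4 {U, D, T, P}.
      Root T: left subtree has 2 nodes {U, D}, right has 1 {P}.
        Root D: left subtree has 1 node {U}, right has 0 { }.
  Root H: left subtree has 0 nodes { }, right has 1 {M}.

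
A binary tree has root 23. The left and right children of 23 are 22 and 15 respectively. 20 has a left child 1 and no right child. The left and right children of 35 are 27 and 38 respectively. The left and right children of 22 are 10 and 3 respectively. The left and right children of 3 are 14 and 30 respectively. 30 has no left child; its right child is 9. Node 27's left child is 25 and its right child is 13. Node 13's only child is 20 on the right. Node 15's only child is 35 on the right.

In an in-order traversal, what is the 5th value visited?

30

In-order visits the left subtree, then the node, then the right subtree.
At 23: go left to 22.
  At 22: go left to 10.
    10 is a leaf — visit 10.
  Visit 22.
  At 22: go right to 3.
    At 3: go left to 14.
      14 is a leaf — visit 14.
    Visit 3.
    At 3: go right to 30.
      At 30: no left child.
      Visit 30.
      At 30: go right to 9.
        9 is a leaf — visit 9.
Visit 23.
At 23: go right to 15.
  At 15: no left child.
  Visit 15.
  At 15: go right to 35.
    At 35: go left to 27.
      At 27: go left to 25.
        25 is a leaf — visit 25.
      Visit 27.
      At 27: go right to 13.
        At 13: no left child.
        Visit 13.
        At 13: go right to 20.
          At 20: go left to 1.
            1 is a leaf — visit 1.
          Visit 20.
          At 20: no right child.
    Visit 35.
    At 35: go right to 38.
      38 is a leaf — visit 38.
Full in-order sequence: 10, 22, 14, 3, 30, 9, 23, 15, 25, 27, 13, 1, 20, 35, 38.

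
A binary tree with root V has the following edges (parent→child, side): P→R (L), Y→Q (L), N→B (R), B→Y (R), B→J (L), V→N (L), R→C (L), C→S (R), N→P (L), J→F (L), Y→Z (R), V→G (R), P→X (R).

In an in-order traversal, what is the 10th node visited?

In-order visits the left subtree, then the node, then the right subtree.
At V: go left to N.
  At N: go left to P.
    At P: go left to R.
      At R: go left to C.
        At C: no left child.
        Visit C.
        At C: go right to S.
          S is a leaf — visit S.
      Visit R.
      At R: no right child.
    Visit P.
    At P: go right to X.
      X is a leaf — visit X.
  Visit N.
  At N: go right to B.
    At B: go left to J.
      At J: go left to F.
        F is a leaf — visit F.
      Visit J.
      At J: no right child.
    Visit B.
    At B: go right to Y.
      At Y: go left to Q.
        Q is a leaf — visit Q.
      Visit Y.
      At Y: go right to Z.
        Z is a leaf — visit Z.
Visit V.
At V: go right to G.
  G is a leaf — visit G.
Full in-order sequence: C, S, R, P, X, N, F, J, B, Q, Y, Z, V, G.

Q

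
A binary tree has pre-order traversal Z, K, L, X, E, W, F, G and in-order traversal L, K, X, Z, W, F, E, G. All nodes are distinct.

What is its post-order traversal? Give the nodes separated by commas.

L, X, K, F, W, G, E, Z

The first element of pre-order is the root; it splits in-order into left and right subtrees.
Root Z: left subtree has 3 nodes {L, K, X}, right has 4 {W, F, E, G}.
  Root K: left subtree has 1 node {L}, right has 1 {X}.
  Root E: left subtree has 2 nodes {W, F}, right has 1 {G}.
    Root W: left subtree has 0 nodes { }, right has 1 {F}.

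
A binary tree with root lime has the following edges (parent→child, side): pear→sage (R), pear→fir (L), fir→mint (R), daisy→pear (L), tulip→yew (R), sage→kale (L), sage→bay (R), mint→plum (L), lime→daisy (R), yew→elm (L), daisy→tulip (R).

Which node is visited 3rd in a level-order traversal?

pear

Level-order visits nodes level by level from the root, left to right within each level.
Level 0: lime
Level 1: daisy
Level 2: pear, tulip
Level 3: fir, sage, yew
Level 4: mint, kale, bay, elm
Level 5: plum
Full level-order sequence: lime, daisy, pear, tulip, fir, sage, yew, mint, kale, bay, elm, plum.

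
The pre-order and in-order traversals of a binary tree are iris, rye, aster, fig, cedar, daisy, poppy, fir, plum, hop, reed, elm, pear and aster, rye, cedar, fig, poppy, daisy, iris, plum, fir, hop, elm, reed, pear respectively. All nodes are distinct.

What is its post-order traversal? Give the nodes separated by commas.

The first element of pre-order is the root; it splits in-order into left and right subtrees.
Root iris: left subtree has 6 nodes {aster, rye, cedar, fig, poppy, daisy}, right has 6 {plum, fir, hop, elm, reed, pear}.
  Root rye: left subtree has 1 node {aster}, right has 4 {cedar, fig, poppy, daisy}.
    Root fig: left subtree has 1 node {cedar}, right has 2 {poppy, daisy}.
      Root daisy: left subtree has 1 node {poppy}, right has 0 { }.
  Root fir: left subtree has 1 node {plum}, right has 4 {hop, elm, reed, pear}.
    Root hop: left subtree has 0 nodes { }, right has 3 {elm, reed, pear}.
      Root reed: left subtree has 1 node {elm}, right has 1 {pear}.

aster, cedar, poppy, daisy, fig, rye, plum, elm, pear, reed, hop, fir, iris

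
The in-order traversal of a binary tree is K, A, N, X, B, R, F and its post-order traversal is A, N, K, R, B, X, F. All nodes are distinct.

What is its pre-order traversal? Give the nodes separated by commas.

The last element of post-order is the root; it splits in-order into left and right subtrees.
Root F: left subtree has 6 nodes {K, A, N, X, B, R}, right has 0 { }.
  Root X: left subtree has 3 nodes {K, A, N}, right has 2 {B, R}.
    Root K: left subtree has 0 nodes { }, right has 2 {A, N}.
      Root N: left subtree has 1 node {A}, right has 0 { }.
    Root B: left subtree has 0 nodes { }, right has 1 {R}.

F, X, K, N, A, B, R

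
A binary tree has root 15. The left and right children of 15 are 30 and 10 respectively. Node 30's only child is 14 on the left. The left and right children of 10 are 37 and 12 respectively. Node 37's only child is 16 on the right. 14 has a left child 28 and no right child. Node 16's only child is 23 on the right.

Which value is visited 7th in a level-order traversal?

Level-order visits nodes level by level from the root, left to right within each level.
Level 0: 15
Level 1: 30, 10
Level 2: 14, 37, 12
Level 3: 28, 16
Level 4: 23
Full level-order sequence: 15, 30, 10, 14, 37, 12, 28, 16, 23.

28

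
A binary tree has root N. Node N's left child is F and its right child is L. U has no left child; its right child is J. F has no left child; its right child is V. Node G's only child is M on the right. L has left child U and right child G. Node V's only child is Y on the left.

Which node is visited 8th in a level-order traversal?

J

Level-order visits nodes level by level from the root, left to right within each level.
Level 0: N
Level 1: F, L
Level 2: V, U, G
Level 3: Y, J, M
Full level-order sequence: N, F, L, V, U, G, Y, J, M.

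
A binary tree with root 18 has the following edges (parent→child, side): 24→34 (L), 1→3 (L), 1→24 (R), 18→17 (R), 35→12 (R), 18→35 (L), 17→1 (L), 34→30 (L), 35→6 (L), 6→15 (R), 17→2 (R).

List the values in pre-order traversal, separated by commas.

Pre-order visits the node, then its left subtree, then its right subtree.
Visit 18.
At 18: go left to 35.
  Visit 35.
  At 35: go left to 6.
    Visit 6.
    At 6: no left child.
    At 6: go right to 15.
      15 is a leaf — visit 15.
  At 35: go right to 12.
    12 is a leaf — visit 12.
At 18: go right to 17.
  Visit 17.
  At 17: go left to 1.
    Visit 1.
    At 1: go left to 3.
      3 is a leaf — visit 3.
    At 1: go right to 24.
      Visit 24.
      At 24: go left to 34.
        Visit 34.
        At 34: go left to 30.
          30 is a leaf — visit 30.
        At 34: no right child.
      At 24: no right child.
  At 17: go right to 2.
    2 is a leaf — visit 2.

18, 35, 6, 15, 12, 17, 1, 3, 24, 34, 30, 2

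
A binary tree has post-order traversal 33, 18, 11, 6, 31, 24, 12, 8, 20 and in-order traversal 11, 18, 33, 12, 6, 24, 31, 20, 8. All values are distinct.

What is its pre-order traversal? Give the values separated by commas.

The last element of post-order is the root; it splits in-order into left and right subtrees.
Root 20: left subtree has 7 nodes {11, 18, 33, 12, 6, 24, 31}, right has 1 {8}.
  Root 12: left subtree has 3 nodes {11, 18, 33}, right has 3 {6, 24, 31}.
    Root 11: left subtree has 0 nodes { }, right has 2 {18, 33}.
      Root 18: left subtree has 0 nodes { }, right has 1 {33}.
    Root 24: left subtree has 1 node {6}, right has 1 {31}.

20, 12, 11, 18, 33, 24, 6, 31, 8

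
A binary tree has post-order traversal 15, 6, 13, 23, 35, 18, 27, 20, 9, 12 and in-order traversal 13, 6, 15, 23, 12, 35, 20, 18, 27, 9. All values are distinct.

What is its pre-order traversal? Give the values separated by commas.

The last element of post-order is the root; it splits in-order into left and right subtrees.
Root 12: left subtree has 4 nodes {13, 6, 15, 23}, right has 5 {35, 20, 18, 27, 9}.
  Root 23: left subtree has 3 nodes {13, 6, 15}, right has 0 { }.
    Root 13: left subtree has 0 nodes { }, right has 2 {6, 15}.
      Root 6: left subtree has 0 nodes { }, right has 1 {15}.
  Root 9: left subtree has 4 nodes {35, 20, 18, 27}, right has 0 { }.
    Root 20: left subtree has 1 node {35}, right has 2 {18, 27}.
      Root 27: left subtree has 1 node {18}, right has 0 { }.

12, 23, 13, 6, 15, 9, 20, 35, 27, 18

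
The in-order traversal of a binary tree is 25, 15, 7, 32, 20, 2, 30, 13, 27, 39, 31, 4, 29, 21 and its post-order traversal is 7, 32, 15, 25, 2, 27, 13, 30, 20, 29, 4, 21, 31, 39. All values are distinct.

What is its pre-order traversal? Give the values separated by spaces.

The last element of post-order is the root; it splits in-order into left and right subtrees.
Root 39: left subtree has 9 nodes {25, 15, 7, 32, 20, 2, 30, 13, 27}, right has 4 {31, 4, 29, 21}.
  Root 20: left subtree has 4 nodes {25, 15, 7, 32}, right has 4 {2, 30, 13, 27}.
    Root 25: left subtree has 0 nodes { }, right has 3 {15, 7, 32}.
      Root 15: left subtree has 0 nodes { }, right has 2 {7, 32}.
        Root 32: left subtree has 1 node {7}, right has 0 { }.
    Root 30: left subtree has 1 node {2}, right has 2 {13, 27}.
      Root 13: left subtree has 0 nodes { }, right has 1 {27}.
  Root 31: left subtree has 0 nodes { }, right has 3 {4, 29, 21}.
    Root 21: left subtree has 2 nodes {4, 29}, right has 0 { }.
      Root 4: left subtree has 0 nodes { }, right has 1 {29}.

39 20 25 15 32 7 30 2 13 27 31 21 4 29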